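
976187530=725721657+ 250465873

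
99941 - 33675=66266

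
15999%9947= 6052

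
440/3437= 440/3437 = 0.13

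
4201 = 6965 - 2764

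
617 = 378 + 239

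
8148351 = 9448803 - 1300452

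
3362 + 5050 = 8412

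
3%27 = 3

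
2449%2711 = 2449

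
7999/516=15 + 259/516 = 15.50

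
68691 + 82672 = 151363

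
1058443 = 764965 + 293478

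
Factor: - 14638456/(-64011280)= 2^(-1)*5^(-1)*7^2*31^ ( - 1)*53^ ( - 1 ) * 107^1* 349^1*487^(-1 ) = 1829807/8001410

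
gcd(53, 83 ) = 1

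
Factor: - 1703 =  - 13^1*131^1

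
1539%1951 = 1539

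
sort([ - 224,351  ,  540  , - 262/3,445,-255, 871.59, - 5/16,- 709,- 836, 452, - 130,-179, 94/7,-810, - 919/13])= [ - 836, - 810, - 709, -255,- 224,-179,-130,- 262/3, - 919/13, - 5/16 , 94/7, 351,445,  452 , 540,  871.59 ]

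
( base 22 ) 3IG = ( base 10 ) 1864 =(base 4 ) 131020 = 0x748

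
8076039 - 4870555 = 3205484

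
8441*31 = 261671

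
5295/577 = 9 + 102/577 = 9.18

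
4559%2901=1658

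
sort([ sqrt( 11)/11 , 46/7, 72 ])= [sqrt (11)/11, 46/7, 72] 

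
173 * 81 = 14013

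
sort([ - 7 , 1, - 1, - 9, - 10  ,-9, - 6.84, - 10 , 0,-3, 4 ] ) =[  -  10, -10 , - 9, - 9,- 7,-6.84,-3,-1, 0, 1, 4]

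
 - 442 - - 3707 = 3265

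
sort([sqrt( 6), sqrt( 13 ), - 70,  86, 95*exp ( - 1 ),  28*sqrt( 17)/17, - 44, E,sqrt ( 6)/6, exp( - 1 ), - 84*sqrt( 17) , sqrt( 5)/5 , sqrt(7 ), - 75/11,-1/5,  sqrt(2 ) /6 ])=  [ - 84 * sqrt( 17 ), - 70, - 44, - 75/11,  -  1/5, sqrt( 2 ) /6, exp( - 1 ), sqrt(6)/6  ,  sqrt( 5) /5,sqrt(6), sqrt ( 7 ), E, sqrt (13 ), 28*sqrt( 17 )/17,  95 *exp ( - 1),86 ]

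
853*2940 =2507820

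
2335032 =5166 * 452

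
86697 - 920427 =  - 833730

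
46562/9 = 5173+ 5/9 = 5173.56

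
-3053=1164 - 4217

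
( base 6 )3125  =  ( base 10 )701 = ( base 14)381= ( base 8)1275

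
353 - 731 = - 378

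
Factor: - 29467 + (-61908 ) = - 5^3*17^1*43^1 = - 91375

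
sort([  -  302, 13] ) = [ - 302, 13 ] 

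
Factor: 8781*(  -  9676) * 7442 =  -632309202552 = - 2^3 * 3^1* 41^1*59^1*61^2*2927^1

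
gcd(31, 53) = 1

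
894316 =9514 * 94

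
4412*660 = 2911920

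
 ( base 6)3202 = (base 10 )722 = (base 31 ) N9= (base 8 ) 1322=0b1011010010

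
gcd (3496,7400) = 8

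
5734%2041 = 1652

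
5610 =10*561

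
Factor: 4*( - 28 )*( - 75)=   8400=2^4*3^1*5^2*7^1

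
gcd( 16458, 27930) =6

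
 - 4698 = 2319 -7017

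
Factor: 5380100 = 2^2*5^2*11^1*67^1*73^1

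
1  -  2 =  - 1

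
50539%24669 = 1201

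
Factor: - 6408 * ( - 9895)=63407160= 2^3*3^2*5^1 * 89^1*1979^1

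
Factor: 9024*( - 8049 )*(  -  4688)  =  340509017088 = 2^10 * 3^2*47^1 * 293^1 * 2683^1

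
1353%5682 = 1353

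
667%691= 667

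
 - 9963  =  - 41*243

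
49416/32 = 6177/4=1544.25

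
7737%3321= 1095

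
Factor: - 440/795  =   - 88/159 = -2^3*3^(-1)*11^1*53^ ( - 1)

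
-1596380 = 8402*(-190) 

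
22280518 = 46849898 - 24569380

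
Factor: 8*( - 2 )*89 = -2^4 * 89^1 = - 1424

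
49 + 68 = 117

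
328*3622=1188016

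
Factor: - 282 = -2^1*3^1 * 47^1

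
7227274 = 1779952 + 5447322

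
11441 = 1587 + 9854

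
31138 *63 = 1961694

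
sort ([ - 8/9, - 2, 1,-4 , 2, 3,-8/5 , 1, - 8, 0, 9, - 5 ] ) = [ - 8 , - 5,-4,-2, - 8/5, - 8/9, 0,1,1 , 2, 3, 9] 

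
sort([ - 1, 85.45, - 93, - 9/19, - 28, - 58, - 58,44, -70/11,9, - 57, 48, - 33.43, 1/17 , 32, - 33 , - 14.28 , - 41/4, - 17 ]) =[ - 93, - 58, - 58, - 57, - 33.43,-33, - 28, - 17, - 14.28, - 41/4, - 70/11, - 1 , - 9/19,  1/17, 9,32, 44,48,85.45 ] 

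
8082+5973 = 14055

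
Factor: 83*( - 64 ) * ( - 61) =2^6 * 61^1 *83^1 = 324032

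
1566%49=47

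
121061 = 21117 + 99944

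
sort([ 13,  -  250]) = [ - 250,  13 ] 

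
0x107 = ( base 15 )128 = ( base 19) DG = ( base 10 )263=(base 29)92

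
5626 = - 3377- - 9003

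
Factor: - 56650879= -6329^1*8951^1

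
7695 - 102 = 7593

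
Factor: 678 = 2^1 * 3^1 * 113^1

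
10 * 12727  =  127270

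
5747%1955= 1837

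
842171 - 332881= 509290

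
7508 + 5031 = 12539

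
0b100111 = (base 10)39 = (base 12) 33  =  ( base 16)27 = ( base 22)1H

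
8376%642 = 30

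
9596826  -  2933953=6662873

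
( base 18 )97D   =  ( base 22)66J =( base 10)3055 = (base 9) 4164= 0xbef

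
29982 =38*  789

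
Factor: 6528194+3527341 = 10055535 = 3^1*5^1*7^2*13681^1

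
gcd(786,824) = 2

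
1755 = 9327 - 7572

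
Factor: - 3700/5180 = - 5^1*7^ ( -1) = - 5/7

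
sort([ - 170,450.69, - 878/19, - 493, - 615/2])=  [ - 493, - 615/2, - 170, - 878/19,450.69]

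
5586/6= 931 = 931.00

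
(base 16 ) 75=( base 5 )432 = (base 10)117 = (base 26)4d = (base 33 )3i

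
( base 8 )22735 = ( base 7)40155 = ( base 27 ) D80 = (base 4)2113131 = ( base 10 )9693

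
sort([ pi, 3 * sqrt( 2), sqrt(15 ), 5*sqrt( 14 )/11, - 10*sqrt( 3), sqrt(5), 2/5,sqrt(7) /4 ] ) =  [ - 10*sqrt( 3 ),2/5, sqrt(7) /4,5*sqrt(14)/11, sqrt(5), pi, sqrt(15),3*sqrt(2 )]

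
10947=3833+7114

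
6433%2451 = 1531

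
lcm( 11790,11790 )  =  11790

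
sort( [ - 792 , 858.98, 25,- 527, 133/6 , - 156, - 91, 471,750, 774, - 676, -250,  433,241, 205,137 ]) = [ - 792, - 676,  -  527 ,  -  250,-156 , - 91  ,  133/6,25,137,205,  241,  433,471  ,  750,774,858.98]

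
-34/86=-17/43= - 0.40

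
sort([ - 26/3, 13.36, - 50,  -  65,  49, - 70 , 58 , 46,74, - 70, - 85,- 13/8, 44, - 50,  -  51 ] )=[ - 85, - 70, - 70,  -  65,  -  51, - 50, - 50,  -  26/3, - 13/8,13.36,  44,  46, 49,58, 74 ]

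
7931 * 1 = 7931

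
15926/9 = 1769 + 5/9 = 1769.56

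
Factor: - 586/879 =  - 2/3 = - 2^1*3^ ( - 1 ) 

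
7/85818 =7/85818 = 0.00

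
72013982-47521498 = 24492484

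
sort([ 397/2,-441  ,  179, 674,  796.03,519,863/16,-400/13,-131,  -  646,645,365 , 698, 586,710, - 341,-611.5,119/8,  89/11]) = [ - 646,-611.5,- 441, - 341,  -  131,-400/13,89/11,119/8, 863/16,179,397/2,365,519,586,645 , 674,698, 710,796.03]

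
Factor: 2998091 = 139^1*21569^1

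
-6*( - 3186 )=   19116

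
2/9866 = 1/4933 = 0.00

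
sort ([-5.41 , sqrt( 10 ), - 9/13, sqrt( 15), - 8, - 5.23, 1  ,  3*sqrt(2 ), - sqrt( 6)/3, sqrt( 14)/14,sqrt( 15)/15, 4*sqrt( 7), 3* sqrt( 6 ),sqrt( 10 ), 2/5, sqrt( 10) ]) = [ - 8, -5.41,  -  5.23 , - sqrt( 6)/3,  -  9/13,  sqrt ( 15 ) /15,sqrt(14)/14,2/5, 1, sqrt( 10),sqrt(10 ),sqrt( 10), sqrt( 15 ), 3*sqrt(2), 3 * sqrt( 6 ), 4*sqrt( 7)] 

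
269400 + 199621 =469021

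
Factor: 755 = 5^1*151^1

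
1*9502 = 9502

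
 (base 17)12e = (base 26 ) cp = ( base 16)151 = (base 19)he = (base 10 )337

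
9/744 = 3/248 = 0.01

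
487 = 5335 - 4848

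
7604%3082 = 1440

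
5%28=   5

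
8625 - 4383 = 4242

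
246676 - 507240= - 260564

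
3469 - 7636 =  - 4167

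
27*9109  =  245943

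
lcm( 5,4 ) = 20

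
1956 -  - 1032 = 2988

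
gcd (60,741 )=3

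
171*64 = 10944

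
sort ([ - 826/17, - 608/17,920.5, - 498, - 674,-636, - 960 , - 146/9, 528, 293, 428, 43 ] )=[-960 , - 674, - 636, - 498, - 826/17, - 608/17, - 146/9,  43, 293 , 428,528, 920.5]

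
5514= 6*919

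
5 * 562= 2810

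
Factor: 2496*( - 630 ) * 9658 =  - 15187011840 = -  2^8 * 3^3 * 5^1*7^1*11^1 * 13^1*439^1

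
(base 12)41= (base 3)1211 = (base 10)49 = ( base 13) 3A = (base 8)61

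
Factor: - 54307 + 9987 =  - 44320 = - 2^5*5^1*277^1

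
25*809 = 20225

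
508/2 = 254 = 254.00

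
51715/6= 51715/6 =8619.17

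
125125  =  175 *715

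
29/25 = 1 + 4/25 = 1.16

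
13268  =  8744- - 4524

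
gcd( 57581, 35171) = 1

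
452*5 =2260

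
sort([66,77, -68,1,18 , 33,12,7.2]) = [ - 68,  1, 7.2,12,18, 33 , 66,77 ] 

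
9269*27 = 250263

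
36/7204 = 9/1801 = 0.00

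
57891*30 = 1736730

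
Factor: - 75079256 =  - 2^3*7^1* 1340701^1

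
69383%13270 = 3033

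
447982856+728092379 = 1176075235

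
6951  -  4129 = 2822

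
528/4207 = 528/4207 = 0.13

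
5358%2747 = 2611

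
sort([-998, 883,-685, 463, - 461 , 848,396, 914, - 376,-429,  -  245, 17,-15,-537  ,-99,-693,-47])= [ - 998, - 693, - 685, - 537, - 461, - 429, - 376, - 245,-99 , - 47,-15, 17,396,463  ,  848, 883,  914]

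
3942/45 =87+3/5 = 87.60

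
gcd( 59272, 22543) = 1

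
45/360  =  1/8 = 0.12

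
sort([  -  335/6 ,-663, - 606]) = [ - 663, - 606, - 335/6]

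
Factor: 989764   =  2^2 * 349^1*709^1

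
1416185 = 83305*17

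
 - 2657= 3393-6050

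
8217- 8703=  - 486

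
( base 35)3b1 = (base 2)111111011101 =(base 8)7735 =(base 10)4061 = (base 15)130b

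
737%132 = 77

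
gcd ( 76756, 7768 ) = 4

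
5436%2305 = 826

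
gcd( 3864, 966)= 966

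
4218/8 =2109/4= 527.25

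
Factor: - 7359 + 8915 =1556=   2^2*389^1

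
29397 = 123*239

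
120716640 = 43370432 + 77346208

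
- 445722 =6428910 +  - 6874632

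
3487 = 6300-2813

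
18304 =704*26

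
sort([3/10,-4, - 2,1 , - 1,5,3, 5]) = [ - 4,-2, - 1, 3/10, 1 , 3,  5 , 5 ] 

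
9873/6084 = 1 + 421/676 =1.62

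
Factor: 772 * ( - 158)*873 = - 106485048= - 2^3* 3^2 * 79^1*97^1*193^1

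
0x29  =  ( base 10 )41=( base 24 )1h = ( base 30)1B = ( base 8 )51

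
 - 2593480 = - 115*22552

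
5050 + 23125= 28175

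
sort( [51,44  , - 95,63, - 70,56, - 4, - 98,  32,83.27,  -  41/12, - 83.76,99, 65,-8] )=[  -  98, - 95,-83.76 , - 70, - 8, - 4, - 41/12,32,44,51,56, 63,65, 83.27, 99]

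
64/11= 5 + 9/11 = 5.82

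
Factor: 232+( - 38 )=194 = 2^1*97^1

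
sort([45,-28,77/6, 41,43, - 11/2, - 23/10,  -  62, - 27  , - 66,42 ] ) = [  -  66, - 62, - 28,-27 ,- 11/2,-23/10,77/6,41,42,43,  45 ] 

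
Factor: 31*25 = 5^2  *31^1=   775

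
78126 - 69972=8154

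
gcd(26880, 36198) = 6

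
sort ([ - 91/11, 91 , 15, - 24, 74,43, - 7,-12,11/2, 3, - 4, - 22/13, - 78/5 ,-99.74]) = [-99.74, - 24, - 78/5, - 12, - 91/11, - 7, - 4 , -22/13,  3,  11/2, 15,  43, 74, 91] 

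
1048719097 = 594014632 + 454704465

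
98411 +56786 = 155197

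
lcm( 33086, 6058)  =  430118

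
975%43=29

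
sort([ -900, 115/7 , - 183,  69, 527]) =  [-900, - 183,115/7 , 69,527]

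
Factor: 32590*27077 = 882439430 =2^1*  5^1*3259^1 * 27077^1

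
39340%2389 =1116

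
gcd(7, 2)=1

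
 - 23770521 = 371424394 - 395194915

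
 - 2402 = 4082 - 6484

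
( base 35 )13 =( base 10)38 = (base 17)24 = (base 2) 100110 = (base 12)32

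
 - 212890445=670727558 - 883618003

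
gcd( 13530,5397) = 3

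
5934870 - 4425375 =1509495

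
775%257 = 4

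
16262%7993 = 276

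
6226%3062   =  102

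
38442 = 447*86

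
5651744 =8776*644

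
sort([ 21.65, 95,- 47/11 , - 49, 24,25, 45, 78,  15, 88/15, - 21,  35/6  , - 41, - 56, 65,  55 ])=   [ - 56, - 49, - 41, - 21, - 47/11,35/6, 88/15,  15,21.65,24 , 25, 45,  55, 65, 78, 95]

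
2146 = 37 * 58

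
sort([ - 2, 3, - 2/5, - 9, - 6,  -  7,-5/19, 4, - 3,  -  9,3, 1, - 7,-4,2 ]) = [ - 9,-9, - 7, - 7, - 6, - 4, - 3, - 2 , - 2/5, - 5/19,1, 2,3, 3, 4 ] 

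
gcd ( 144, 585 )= 9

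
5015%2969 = 2046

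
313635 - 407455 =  - 93820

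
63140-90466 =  - 27326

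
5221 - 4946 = 275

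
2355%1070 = 215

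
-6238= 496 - 6734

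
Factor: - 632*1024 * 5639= -2^13 * 79^1*5639^1 = - 3649380352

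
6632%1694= 1550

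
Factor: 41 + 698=739 = 739^1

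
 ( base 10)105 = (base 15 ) 70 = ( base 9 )126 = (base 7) 210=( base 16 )69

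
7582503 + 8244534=15827037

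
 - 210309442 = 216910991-427220433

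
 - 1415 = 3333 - 4748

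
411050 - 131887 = 279163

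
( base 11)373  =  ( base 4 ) 12323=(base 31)E9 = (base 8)673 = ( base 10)443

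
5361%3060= 2301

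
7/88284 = 1/12612 = 0.00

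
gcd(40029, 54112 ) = 1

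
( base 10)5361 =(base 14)1d4d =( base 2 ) 1010011110001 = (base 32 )57H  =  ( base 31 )5HT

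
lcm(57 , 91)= 5187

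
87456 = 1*87456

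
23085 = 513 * 45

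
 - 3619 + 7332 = 3713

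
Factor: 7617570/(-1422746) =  - 3808785/711373 = - 3^1*5^1*13^ ( - 1 ) * 54721^( - 1 )* 253919^1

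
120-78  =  42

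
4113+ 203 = 4316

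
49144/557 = 88 + 128/557 = 88.23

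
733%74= 67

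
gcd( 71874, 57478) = 2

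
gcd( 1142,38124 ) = 2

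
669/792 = 223/264 = 0.84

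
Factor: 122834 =2^1*61417^1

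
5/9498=5/9498 = 0.00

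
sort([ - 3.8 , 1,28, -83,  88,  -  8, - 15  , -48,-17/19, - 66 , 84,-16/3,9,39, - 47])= [  -  83, - 66,-48, - 47,-15, - 8,  -  16/3,  -  3.8 ,  -  17/19 , 1 , 9,  28 , 39,84, 88 ]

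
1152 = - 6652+7804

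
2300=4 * 575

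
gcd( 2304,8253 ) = 9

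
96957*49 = 4750893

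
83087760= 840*98914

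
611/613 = 611/613  =  1.00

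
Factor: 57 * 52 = 2^2 * 3^1 * 13^1*19^1 = 2964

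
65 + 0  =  65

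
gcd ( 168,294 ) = 42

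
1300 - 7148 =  - 5848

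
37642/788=18821/394 = 47.77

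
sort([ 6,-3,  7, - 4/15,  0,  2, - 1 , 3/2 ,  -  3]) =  [  -  3, - 3, - 1, - 4/15,0, 3/2,2,6,7]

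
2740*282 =772680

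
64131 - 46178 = 17953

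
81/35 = 81/35 = 2.31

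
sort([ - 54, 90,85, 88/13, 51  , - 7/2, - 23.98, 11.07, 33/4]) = [  -  54, - 23.98, - 7/2, 88/13, 33/4,  11.07, 51, 85,90] 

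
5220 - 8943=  - 3723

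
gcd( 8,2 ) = 2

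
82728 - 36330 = 46398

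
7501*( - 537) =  - 4028037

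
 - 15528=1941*(-8 )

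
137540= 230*598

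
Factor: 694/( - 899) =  - 2^1*29^( - 1)* 31^( - 1 )*347^1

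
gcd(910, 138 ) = 2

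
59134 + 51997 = 111131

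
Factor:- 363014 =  -2^1*19^1*41^1 *233^1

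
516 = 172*3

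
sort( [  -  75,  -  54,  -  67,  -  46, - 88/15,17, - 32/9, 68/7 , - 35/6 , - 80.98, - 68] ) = [ - 80.98, - 75, - 68,  -  67 ,-54, - 46, - 88/15, - 35/6, - 32/9, 68/7,  17]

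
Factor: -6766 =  - 2^1* 17^1*199^1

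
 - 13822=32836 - 46658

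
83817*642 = 53810514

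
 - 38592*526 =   -  20299392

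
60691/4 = 15172 + 3/4= 15172.75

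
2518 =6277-3759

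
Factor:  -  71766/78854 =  - 81/89 = - 3^4*89^(- 1 )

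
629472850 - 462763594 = 166709256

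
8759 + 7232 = 15991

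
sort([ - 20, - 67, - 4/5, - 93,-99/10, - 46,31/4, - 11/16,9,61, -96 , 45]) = [ - 96,  -  93 ,-67, - 46, -20, -99/10,-4/5 , - 11/16,31/4,9,45, 61]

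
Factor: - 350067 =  - 3^1*116689^1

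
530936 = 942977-412041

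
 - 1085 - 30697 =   -  31782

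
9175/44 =9175/44 = 208.52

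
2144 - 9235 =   -  7091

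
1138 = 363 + 775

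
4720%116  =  80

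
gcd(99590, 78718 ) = 2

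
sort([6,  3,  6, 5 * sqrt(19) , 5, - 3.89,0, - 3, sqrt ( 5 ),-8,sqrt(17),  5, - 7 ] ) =[ - 8, - 7, - 3.89 ,-3,  0, sqrt(5 ), 3, sqrt (17 ), 5,  5, 6, 6, 5*sqrt(19 )]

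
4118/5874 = 2059/2937=0.70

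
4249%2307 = 1942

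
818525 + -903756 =  -  85231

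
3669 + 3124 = 6793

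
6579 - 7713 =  - 1134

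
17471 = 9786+7685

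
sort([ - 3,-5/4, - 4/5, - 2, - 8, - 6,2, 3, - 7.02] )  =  [ - 8,-7.02, - 6,-3,  -  2,-5/4, - 4/5,2, 3 ]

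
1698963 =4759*357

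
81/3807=1/47 = 0.02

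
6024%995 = 54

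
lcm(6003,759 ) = 66033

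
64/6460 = 16/1615   =  0.01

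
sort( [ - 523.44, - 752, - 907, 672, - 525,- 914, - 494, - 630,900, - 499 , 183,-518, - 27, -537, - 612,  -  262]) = [ -914, - 907, - 752, - 630, - 612, - 537,-525, -523.44, - 518, - 499,-494,-262, - 27, 183,672 , 900 ]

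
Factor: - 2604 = -2^2*3^1*7^1*31^1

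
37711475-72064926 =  - 34353451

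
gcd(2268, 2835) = 567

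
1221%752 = 469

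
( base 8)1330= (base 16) 2d8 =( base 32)mo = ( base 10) 728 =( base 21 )1DE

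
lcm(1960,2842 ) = 56840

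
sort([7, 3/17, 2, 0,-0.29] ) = [ - 0.29, 0, 3/17,2, 7 ]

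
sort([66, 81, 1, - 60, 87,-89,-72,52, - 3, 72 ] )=[-89,-72,- 60, - 3, 1, 52, 66, 72 , 81, 87] 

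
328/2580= 82/645 = 0.13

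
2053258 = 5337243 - 3283985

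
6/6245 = 6/6245 = 0.00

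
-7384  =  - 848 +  - 6536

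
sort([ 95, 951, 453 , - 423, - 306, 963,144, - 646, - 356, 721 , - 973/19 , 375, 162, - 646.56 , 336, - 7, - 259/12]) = [ - 646.56,  -  646, -423, - 356 , - 306  , - 973/19, - 259/12,-7, 95,144,162 , 336,375 , 453,721, 951, 963 ]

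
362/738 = 181/369=0.49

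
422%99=26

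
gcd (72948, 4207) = 1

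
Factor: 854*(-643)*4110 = -2256891420 = -2^2*3^1*5^1*7^1*61^1*137^1*643^1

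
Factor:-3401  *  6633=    - 22558833 = - 3^2*11^1 * 19^1 * 67^1 * 179^1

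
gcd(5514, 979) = 1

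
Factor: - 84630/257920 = - 21/64  =  -2^ ( - 6 ) * 3^1*7^1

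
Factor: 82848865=5^1*11^1*139^1*10837^1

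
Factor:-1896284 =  - 2^2 * 13^1 * 36467^1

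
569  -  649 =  - 80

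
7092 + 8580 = 15672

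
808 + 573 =1381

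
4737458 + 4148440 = 8885898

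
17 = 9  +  8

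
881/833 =1 + 48/833 = 1.06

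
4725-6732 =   -  2007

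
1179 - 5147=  - 3968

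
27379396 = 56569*484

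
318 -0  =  318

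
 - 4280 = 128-4408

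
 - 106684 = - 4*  26671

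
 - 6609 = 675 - 7284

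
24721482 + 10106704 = 34828186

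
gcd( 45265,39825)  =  5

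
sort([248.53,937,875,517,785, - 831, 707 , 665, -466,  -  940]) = [ -940, - 831, - 466, 248.53,517, 665,707,785,875,937] 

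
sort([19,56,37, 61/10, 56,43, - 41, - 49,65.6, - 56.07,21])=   [-56.07, - 49, - 41,61/10, 19,  21,37, 43 , 56,56,65.6 ]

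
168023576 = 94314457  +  73709119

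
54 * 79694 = 4303476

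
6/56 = 3/28= 0.11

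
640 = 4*160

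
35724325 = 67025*533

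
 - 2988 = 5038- 8026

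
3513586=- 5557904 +9071490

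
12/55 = 12/55 =0.22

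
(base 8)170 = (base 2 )1111000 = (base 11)aa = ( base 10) 120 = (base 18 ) 6C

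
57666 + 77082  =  134748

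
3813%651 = 558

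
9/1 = 9= 9.00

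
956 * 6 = 5736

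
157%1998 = 157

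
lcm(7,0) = 0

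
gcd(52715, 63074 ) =1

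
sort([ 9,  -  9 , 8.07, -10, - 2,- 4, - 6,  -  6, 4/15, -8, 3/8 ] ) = [ - 10, - 9,  -  8, - 6,-6, - 4 , - 2,  4/15, 3/8,8.07, 9]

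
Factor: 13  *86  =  1118 = 2^1 *13^1*43^1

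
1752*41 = 71832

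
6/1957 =6/1957 = 0.00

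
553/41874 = 79/5982 = 0.01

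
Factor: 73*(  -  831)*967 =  - 58661121 = - 3^1 * 73^1*277^1 * 967^1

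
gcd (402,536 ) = 134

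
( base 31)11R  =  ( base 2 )1111111011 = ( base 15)47e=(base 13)605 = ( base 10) 1019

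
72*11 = 792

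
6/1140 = 1/190 = 0.01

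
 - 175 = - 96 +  - 79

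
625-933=-308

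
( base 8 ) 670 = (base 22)K0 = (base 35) ck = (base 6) 2012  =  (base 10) 440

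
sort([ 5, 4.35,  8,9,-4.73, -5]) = [ - 5, - 4.73, 4.35 , 5, 8, 9]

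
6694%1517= 626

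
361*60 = 21660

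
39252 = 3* 13084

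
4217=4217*1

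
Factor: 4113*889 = 3656457 =3^2 * 7^1*127^1*457^1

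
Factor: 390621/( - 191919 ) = -979/481 = - 11^1 *13^( - 1 )*37^(  -  1)*89^1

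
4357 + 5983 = 10340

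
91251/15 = 30417/5 = 6083.40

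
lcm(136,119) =952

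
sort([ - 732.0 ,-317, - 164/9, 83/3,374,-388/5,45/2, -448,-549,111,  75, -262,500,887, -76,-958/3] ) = [  -  732.0,-549, - 448,-958/3,  -  317,-262, -388/5 ,  -  76,-164/9,45/2,83/3,75,111,374,500,887]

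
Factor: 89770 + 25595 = 115365 = 3^1*5^1*7691^1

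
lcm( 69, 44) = 3036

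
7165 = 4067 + 3098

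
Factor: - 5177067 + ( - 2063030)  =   - 7240097^1  =  - 7240097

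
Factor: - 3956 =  - 2^2 * 23^1 * 43^1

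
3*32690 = 98070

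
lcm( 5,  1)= 5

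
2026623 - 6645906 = -4619283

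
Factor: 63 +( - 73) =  - 2^1*5^1 = - 10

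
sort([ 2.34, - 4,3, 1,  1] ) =[- 4, 1,1,2.34,3]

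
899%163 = 84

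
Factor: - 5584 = -2^4*349^1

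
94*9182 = 863108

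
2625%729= 438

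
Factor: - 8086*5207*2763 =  - 116332804926= -2^1*3^2*13^1*41^1*127^1 * 307^1*311^1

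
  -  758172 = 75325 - 833497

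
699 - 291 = 408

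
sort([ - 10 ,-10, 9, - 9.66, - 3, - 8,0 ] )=[ - 10 ,-10, - 9.66, - 8 , - 3, 0, 9]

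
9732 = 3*3244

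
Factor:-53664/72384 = -43/58 = - 2^( - 1 )*29^ (-1)*43^1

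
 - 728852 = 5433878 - 6162730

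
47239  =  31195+16044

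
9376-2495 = 6881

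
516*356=183696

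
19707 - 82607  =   - 62900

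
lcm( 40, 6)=120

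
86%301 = 86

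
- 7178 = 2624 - 9802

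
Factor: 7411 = 7411^1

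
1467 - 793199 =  - 791732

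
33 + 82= 115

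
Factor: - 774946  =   - 2^1*43^1*9011^1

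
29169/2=14584 + 1/2 = 14584.50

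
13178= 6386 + 6792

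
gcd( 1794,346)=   2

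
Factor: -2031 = -3^1*677^1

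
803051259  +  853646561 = 1656697820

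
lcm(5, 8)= 40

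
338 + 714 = 1052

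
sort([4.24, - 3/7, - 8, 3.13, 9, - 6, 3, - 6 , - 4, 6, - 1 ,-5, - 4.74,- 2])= [ - 8,- 6 , - 6, - 5, - 4.74, -4, - 2,- 1 , - 3/7,3,  3.13 , 4.24,6, 9]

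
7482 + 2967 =10449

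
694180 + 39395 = 733575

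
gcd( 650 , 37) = 1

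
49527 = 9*5503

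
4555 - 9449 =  - 4894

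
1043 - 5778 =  - 4735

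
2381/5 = 2381/5 = 476.20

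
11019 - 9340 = 1679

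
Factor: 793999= 793999^1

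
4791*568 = 2721288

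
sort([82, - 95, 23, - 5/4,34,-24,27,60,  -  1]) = [-95, - 24, - 5/4,-1,23,27, 34,60, 82]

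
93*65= 6045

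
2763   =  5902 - 3139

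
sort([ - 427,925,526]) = [ - 427,526, 925]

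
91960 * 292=26852320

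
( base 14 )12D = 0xED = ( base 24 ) 9L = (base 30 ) 7r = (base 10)237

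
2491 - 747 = 1744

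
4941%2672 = 2269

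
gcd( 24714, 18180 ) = 18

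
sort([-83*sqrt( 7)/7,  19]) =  [ - 83*sqrt(7)/7,19]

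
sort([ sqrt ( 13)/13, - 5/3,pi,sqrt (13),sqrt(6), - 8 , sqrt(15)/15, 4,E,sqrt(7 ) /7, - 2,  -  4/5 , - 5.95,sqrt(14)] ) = [ - 8, - 5.95 ,  -  2, - 5/3, - 4/5, sqrt( 15)/15, sqrt( 13)/13,sqrt (7 ) /7, sqrt(6 ) , E,  pi, sqrt(13),sqrt( 14),4] 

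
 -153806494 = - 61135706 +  - 92670788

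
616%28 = 0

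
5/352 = 5/352 =0.01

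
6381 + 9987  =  16368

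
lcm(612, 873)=59364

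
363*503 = 182589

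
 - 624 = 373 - 997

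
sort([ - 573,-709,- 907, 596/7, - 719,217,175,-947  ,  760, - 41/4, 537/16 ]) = [ - 947,-907, - 719, - 709, - 573,- 41/4, 537/16,  596/7, 175,217, 760] 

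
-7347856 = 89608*(- 82 )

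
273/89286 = 91/29762 = 0.00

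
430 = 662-232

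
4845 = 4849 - 4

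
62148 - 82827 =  - 20679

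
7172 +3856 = 11028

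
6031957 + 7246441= 13278398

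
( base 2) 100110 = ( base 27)1B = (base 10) 38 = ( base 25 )1D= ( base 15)28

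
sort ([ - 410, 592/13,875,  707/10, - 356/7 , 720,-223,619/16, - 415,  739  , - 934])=[ - 934, - 415, - 410, - 223, - 356/7, 619/16, 592/13, 707/10, 720, 739,875 ]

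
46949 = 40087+6862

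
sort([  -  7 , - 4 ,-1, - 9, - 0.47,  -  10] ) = [ - 10, - 9, - 7, - 4, - 1, - 0.47 ]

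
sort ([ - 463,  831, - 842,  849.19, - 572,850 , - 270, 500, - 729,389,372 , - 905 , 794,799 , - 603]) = [ - 905,-842,-729, - 603, - 572, - 463 ,-270,372,389 , 500, 794,799,831,849.19 , 850 ]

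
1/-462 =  - 1+ 461/462  =  - 0.00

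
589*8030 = 4729670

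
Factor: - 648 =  - 2^3*3^4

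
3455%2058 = 1397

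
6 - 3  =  3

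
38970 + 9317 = 48287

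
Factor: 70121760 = 2^5*3^1*5^1*347^1*421^1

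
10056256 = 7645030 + 2411226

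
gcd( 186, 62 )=62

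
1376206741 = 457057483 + 919149258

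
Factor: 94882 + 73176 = 2^1  *11^1*7639^1=168058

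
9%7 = 2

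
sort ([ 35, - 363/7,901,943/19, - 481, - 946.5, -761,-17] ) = [ - 946.5,-761, - 481, - 363/7, - 17, 35, 943/19,901]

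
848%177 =140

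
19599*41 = 803559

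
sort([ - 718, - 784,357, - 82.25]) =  [-784 , - 718,-82.25,357]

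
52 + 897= 949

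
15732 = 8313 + 7419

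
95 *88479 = 8405505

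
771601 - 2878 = 768723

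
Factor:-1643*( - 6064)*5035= 50164470320 = 2^4 * 5^1*19^1 * 31^1*53^2*379^1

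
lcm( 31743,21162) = 63486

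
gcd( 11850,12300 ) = 150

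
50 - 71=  - 21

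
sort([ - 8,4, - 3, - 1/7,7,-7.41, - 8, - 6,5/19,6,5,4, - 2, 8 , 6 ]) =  [ - 8,-8,-7.41, - 6, - 3, - 2,-1/7, 5/19,4  ,  4,5,6,6,7,8] 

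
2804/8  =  350  +  1/2 = 350.50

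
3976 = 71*56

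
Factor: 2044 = 2^2*7^1*73^1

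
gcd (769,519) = 1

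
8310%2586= 552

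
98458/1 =98458 =98458.00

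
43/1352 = 43/1352 =0.03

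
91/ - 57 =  - 2 + 23/57 = - 1.60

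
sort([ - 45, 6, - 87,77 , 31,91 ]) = [  -  87,-45, 6,31,77, 91]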